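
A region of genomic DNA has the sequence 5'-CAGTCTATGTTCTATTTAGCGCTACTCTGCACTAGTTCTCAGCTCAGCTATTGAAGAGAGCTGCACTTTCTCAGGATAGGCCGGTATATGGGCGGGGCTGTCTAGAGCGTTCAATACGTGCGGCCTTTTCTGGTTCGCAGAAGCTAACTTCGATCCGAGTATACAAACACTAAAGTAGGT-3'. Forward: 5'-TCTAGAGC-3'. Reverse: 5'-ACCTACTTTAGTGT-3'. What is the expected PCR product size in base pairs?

The forward primer matches the template at positions 101–108.
Reverse complement of the reverse primer: ACACTAAAGTAGGT. This occurs on the top strand at positions 167–180.
Amplicon spans positions 101–180: 80 bp.

80 bp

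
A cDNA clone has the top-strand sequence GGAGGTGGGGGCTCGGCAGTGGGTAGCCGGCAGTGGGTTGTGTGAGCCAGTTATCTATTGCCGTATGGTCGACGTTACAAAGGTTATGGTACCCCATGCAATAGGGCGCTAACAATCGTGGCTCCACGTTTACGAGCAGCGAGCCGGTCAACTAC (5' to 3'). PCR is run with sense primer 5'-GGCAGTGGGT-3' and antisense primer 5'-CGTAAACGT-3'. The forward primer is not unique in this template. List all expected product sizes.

120 bp, 106 bp

The forward primer GGCAGTGGGT matches the top strand at positions 15–24, 29–38.
The reverse primer's reverse complement is ACGTTTACG, matching at positions 126–134.
Each forward site pairs with the reverse site to give a product ending at position 134: sizes 120, 106 bp.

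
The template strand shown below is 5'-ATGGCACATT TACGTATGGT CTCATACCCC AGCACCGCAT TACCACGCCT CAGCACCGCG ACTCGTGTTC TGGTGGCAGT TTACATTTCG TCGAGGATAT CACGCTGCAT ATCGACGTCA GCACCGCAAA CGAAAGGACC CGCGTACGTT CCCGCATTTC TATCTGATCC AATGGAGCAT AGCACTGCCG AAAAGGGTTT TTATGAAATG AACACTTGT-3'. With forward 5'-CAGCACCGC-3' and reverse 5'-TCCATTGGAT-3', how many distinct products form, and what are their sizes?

The forward primer CAGCACCGC matches the top strand at positions 30–38, 51–59, 119–127.
The reverse primer's reverse complement is ATCCAATGGA, matching at positions 167–176.
Each forward site pairs with the reverse site to give a product ending at position 176: sizes 147, 126, 58 bp.

Three products: 147 bp, 126 bp, 58 bp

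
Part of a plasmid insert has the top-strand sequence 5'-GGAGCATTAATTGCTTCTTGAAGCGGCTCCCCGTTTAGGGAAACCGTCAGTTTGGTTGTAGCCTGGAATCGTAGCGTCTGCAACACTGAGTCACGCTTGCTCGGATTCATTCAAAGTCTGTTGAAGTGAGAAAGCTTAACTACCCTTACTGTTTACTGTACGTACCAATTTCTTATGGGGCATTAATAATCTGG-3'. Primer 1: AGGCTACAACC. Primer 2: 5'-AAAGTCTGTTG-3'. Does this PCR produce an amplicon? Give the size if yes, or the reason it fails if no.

Primer 1 (AGGCTACAACC) has reverse complement GGTTGTAGCCT, which matches the top strand at positions 54–64; primer 1 anneals to the top strand there with its 3' end pointing upstream toward position 54.
Primer 2 (AAAGTCTGTTG) matches the top strand directly at positions 113–123; it anneals to the bottom strand with its 3' end pointing downstream toward position 123.
The 3' ends diverge (primer 1 extends toward position 1, primer 2 toward position 194), so the primers never converge on a shared product.

No product — the primers' 3' ends point away from each other.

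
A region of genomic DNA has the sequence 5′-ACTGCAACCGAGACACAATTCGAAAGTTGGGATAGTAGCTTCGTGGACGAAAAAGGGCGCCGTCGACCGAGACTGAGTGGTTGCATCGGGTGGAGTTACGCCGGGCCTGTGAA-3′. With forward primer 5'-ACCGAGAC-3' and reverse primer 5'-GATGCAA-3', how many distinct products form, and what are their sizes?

Two products: 81 bp, 22 bp

The forward primer ACCGAGAC matches the top strand at positions 7–14, 66–73.
The reverse primer's reverse complement is TTGCATC, matching at positions 81–87.
Each forward site pairs with the reverse site to give a product ending at position 87: sizes 81, 22 bp.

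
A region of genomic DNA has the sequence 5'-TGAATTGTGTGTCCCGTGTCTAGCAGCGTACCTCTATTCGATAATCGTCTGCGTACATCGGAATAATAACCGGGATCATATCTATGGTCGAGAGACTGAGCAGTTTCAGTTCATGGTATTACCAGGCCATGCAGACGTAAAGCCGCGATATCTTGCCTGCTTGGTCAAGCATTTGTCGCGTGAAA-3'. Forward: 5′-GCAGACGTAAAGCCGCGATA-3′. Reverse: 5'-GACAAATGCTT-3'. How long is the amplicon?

The forward primer matches the template at positions 131–150.
Taking the reverse complement of GACAAATGCTT gives AAGCATTTGTC, found at positions 167–177 on the template; the primer anneals here to the top strand with its 3' end pointing upstream.
The product runs from position 131 to position 177, so its length is 177 − 131 + 1 = 47 bp.

47 bp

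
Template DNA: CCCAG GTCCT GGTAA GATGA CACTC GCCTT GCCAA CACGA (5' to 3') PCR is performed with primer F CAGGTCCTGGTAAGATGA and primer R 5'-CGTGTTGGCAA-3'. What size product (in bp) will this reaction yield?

Forward primer CAGGTCCTGGTAAGATGA is found on the top strand at positions 3–20.
Reverse complement of the reverse primer: TTGCCAACACG. This occurs on the top strand at positions 29–39.
Product length = (reverse-primer end) − (forward-primer start) + 1 = 39 − 3 + 1 = 37 bp.

37 bp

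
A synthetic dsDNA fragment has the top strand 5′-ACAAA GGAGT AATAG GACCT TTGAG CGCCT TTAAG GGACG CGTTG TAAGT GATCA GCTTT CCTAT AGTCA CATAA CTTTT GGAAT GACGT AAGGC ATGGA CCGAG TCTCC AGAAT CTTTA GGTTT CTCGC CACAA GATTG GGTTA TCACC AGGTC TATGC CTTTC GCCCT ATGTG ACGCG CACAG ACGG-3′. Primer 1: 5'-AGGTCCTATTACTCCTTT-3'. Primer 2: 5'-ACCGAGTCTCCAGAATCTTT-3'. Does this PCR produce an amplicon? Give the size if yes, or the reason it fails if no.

No product — the primers' 3' ends point away from each other.

Primer 1 (AGGTCCTATTACTCCTTT) has reverse complement AAAGGAGTAATAGGACCT, which matches the top strand at positions 3–20; primer 1 anneals to the top strand there with its 3' end pointing upstream toward position 3.
Primer 2 (ACCGAGTCTCCAGAATCTTT) matches the top strand directly at positions 100–119; it anneals to the bottom strand with its 3' end pointing downstream toward position 119.
The 3' ends diverge (primer 1 extends toward position 1, primer 2 toward position 189), so the primers never converge on a shared product.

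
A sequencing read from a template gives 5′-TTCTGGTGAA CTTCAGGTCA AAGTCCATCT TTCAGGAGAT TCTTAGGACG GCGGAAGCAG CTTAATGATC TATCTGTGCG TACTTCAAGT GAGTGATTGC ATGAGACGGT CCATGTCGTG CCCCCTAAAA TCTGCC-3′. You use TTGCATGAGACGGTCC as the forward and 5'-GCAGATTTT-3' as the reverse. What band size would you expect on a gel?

39 bp

The forward primer matches the template at positions 97–112.
The reverse primer's reverse complement is AAAATCTGC, which matches the template at positions 127–135.
Product length = (reverse-primer end) − (forward-primer start) + 1 = 135 − 97 + 1 = 39 bp.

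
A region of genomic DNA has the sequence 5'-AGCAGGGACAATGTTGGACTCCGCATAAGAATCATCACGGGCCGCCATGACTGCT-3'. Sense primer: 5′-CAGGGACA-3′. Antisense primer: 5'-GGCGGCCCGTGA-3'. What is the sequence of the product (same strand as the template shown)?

Forward primer CAGGGACA is found on the top strand at positions 3–10.
The reverse primer's reverse complement is TCACGGGCCGCC, which matches the template at positions 35–46.
The product is the template from position 3 through 46 (44 bp).

5'-CAGGGACAATGTTGGACTCCGCATAAGAATCATCACGGGCCGCC-3'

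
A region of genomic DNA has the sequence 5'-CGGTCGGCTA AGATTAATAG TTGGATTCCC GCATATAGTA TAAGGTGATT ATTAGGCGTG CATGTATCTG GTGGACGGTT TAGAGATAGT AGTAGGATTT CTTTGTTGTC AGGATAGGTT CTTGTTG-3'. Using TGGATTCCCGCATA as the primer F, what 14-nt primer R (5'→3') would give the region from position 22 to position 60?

5'-CACGCCTAATAATC-3'

The product's 3' end on the top strand is position 60.
The reverse primer anneals to the top strand over positions 47–60, i.e. to GATTATTAGGCGTG.
Its sequence written 5'→3' is the reverse complement: CACGCCTAATAATC.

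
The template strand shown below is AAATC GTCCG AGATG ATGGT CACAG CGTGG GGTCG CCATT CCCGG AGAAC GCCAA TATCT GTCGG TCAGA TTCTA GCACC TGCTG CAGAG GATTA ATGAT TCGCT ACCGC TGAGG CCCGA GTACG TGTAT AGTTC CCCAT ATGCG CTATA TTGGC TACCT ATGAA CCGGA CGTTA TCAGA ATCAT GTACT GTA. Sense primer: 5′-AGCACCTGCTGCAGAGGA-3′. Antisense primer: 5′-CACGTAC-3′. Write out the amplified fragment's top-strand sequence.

Forward primer AGCACCTGCTGCAGAGGA is found on the top strand at positions 75–92.
The reverse primer's reverse complement is GTACGTG, which matches the template at positions 121–127.
The product is the template from position 75 through 127 (53 bp).

5'-AGCACCTGCTGCAGAGGATTAATGATTCGCTACCGCTGAGGCCCGAGTACGTG-3'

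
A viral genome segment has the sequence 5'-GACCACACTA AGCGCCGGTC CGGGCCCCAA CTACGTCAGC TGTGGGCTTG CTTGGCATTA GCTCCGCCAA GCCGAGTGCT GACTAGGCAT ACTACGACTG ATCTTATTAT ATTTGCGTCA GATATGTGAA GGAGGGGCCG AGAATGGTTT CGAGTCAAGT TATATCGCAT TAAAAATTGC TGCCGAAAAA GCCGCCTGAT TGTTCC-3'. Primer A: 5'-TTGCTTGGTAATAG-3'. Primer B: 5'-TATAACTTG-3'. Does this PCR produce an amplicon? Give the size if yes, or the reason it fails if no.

Primer A (TTGCTTGGTAATAG) does not match the top strand, and its reverse complement CTATTACCAAGCAA does not match either.
With no annealing site for primer A, no amplification occurs.

No product — primer A has no binding site in the template.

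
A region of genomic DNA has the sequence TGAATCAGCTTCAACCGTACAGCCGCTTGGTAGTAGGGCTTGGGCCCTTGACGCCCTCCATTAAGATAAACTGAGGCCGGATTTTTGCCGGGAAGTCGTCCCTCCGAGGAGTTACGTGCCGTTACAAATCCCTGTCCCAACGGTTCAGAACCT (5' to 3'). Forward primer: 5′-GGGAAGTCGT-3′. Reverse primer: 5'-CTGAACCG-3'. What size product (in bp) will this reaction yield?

Forward primer GGGAAGTCGT is found on the top strand at positions 90–99.
Taking the reverse complement of CTGAACCG gives CGGTTCAG, found at positions 141–148 on the template; the primer anneals here to the top strand with its 3' end pointing upstream.
Product length = (reverse-primer end) − (forward-primer start) + 1 = 148 − 90 + 1 = 59 bp.

59 bp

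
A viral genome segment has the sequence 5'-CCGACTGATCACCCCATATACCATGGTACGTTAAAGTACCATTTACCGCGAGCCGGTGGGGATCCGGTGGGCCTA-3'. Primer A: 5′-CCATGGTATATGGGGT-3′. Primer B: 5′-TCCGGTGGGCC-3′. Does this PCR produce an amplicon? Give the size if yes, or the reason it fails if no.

Primer A (CCATGGTATATGGGGT) has reverse complement ACCCCATATACCATGG, which matches the top strand at positions 11–26; primer A anneals to the top strand there with its 3' end pointing upstream toward position 11.
Primer B (TCCGGTGGGCC) matches the top strand directly at positions 63–73; it anneals to the bottom strand with its 3' end pointing downstream toward position 73.
The 3' ends diverge (primer A extends toward position 1, primer B toward position 75), so the primers never converge on a shared product.

No product — the primers' 3' ends point away from each other.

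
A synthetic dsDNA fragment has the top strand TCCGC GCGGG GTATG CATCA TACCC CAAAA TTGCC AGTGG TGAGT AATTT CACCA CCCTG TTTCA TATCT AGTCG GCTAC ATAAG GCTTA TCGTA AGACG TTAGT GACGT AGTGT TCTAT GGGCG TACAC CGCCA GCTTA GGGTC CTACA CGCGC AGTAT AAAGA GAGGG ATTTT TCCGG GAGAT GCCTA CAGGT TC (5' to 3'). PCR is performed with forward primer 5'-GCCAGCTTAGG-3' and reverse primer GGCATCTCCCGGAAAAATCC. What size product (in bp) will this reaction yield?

Forward primer GCCAGCTTAGG is found on the top strand at positions 132–142.
Reverse complement of the reverse primer: GGATTTTTCCGGGAGATGCC. This occurs on the top strand at positions 169–188.
Product length = (reverse-primer end) − (forward-primer start) + 1 = 188 − 132 + 1 = 57 bp.

57 bp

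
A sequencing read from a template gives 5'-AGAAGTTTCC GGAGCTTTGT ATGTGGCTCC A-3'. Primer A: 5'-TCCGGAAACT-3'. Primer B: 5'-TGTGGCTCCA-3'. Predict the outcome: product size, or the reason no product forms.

Primer A (TCCGGAAACT) has reverse complement AGTTTCCGGA, which matches the top strand at positions 4–13; primer A anneals to the top strand there with its 3' end pointing upstream toward position 4.
Primer B (TGTGGCTCCA) matches the top strand directly at positions 22–31; it anneals to the bottom strand with its 3' end pointing downstream toward position 31.
The 3' ends diverge (primer A extends toward position 1, primer B toward position 31), so the primers never converge on a shared product.

No product — the primers' 3' ends point away from each other.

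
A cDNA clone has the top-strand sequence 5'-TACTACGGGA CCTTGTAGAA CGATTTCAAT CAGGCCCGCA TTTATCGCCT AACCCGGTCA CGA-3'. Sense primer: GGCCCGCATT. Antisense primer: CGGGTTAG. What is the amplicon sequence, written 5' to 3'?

5'-GGCCCGCATTTATCGCCTAACCCG-3'

Forward primer GGCCCGCATT is found on the top strand at positions 33–42.
Reverse complement of the reverse primer: CTAACCCG. This occurs on the top strand at positions 49–56.
The product is the template from position 33 through 56 (24 bp).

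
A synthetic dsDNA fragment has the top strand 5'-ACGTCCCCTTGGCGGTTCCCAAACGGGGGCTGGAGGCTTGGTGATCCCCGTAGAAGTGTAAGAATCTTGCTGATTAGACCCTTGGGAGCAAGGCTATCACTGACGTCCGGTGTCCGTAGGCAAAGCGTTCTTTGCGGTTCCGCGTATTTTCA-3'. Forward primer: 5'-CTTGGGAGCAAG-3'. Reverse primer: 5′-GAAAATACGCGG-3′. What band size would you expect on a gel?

71 bp

Forward primer CTTGGGAGCAAG is found on the top strand at positions 81–92.
The reverse primer's reverse complement is CCGCGTATTTTC, which matches the template at positions 140–151.
The product runs from position 81 to position 151, so its length is 151 − 81 + 1 = 71 bp.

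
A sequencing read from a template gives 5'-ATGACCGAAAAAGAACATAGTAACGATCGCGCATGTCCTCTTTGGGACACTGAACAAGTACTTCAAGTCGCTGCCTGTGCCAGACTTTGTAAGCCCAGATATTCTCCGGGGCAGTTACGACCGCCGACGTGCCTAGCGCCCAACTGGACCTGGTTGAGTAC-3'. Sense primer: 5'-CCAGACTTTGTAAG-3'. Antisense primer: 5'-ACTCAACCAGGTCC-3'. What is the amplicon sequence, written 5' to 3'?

5'-CCAGACTTTGTAAGCCCAGATATTCTCCGGGGCAGTTACGACCGCCGACGTGCCTAGCGCCCAACTGGACCTGGTTGAGT-3'

Forward primer CCAGACTTTGTAAG is found on the top strand at positions 80–93.
The reverse primer's reverse complement is GGACCTGGTTGAGT, which matches the template at positions 146–159.
The product is the template from position 80 through 159 (80 bp).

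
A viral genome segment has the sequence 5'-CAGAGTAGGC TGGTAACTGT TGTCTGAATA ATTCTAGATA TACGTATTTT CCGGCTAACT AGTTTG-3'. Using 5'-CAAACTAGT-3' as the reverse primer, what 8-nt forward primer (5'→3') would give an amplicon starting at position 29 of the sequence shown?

The reverse primer's reverse complement ACTAGTTTG matches the template at positions 58–66; the product starts at position 29.
The forward primer is identical to the top strand over positions 29–36: TAATTCTA.

5'-TAATTCTA-3'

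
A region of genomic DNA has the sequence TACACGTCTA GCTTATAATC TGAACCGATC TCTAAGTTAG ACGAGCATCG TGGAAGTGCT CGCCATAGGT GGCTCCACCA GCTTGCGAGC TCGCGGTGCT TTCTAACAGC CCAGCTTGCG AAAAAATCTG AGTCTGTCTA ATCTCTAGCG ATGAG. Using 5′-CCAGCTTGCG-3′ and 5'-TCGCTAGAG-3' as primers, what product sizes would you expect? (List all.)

74 bp, 41 bp

The forward primer CCAGCTTGCG matches the top strand at positions 78–87, 111–120.
The reverse primer's reverse complement is CTCTAGCGA, matching at positions 143–151.
Each forward site pairs with the reverse site to give a product ending at position 151: sizes 74, 41 bp.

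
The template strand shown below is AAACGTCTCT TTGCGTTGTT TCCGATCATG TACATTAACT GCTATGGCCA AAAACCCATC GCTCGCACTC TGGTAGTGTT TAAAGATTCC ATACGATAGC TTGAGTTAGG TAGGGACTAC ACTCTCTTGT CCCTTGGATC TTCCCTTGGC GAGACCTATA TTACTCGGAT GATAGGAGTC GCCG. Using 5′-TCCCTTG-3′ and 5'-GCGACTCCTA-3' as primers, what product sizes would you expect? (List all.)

53 bp, 41 bp

The forward primer TCCCTTG matches the top strand at positions 130–136, 142–148.
The reverse primer's reverse complement is TAGGAGTCGC, matching at positions 173–182.
Each forward site pairs with the reverse site to give a product ending at position 182: sizes 53, 41 bp.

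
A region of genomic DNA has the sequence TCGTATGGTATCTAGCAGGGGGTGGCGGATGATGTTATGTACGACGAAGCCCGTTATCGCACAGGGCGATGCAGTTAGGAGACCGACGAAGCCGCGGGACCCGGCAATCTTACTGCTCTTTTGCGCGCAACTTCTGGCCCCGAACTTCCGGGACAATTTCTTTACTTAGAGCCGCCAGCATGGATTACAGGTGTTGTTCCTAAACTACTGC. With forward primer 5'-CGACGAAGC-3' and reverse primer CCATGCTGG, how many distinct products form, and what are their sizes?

Two products: 142 bp, 100 bp

The forward primer CGACGAAGC matches the top strand at positions 42–50, 84–92.
The reverse primer's reverse complement is CCAGCATGG, matching at positions 175–183.
Each forward site pairs with the reverse site to give a product ending at position 183: sizes 142, 100 bp.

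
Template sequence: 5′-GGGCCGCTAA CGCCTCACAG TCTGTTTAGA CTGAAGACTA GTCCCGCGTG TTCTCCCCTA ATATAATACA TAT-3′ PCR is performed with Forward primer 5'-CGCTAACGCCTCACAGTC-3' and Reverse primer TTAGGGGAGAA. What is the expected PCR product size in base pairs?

57 bp

Forward primer CGCTAACGCCTCACAGTC is found on the top strand at positions 5–22.
Reverse complement of the reverse primer: TTCTCCCCTAA. This occurs on the top strand at positions 51–61.
Product length = (reverse-primer end) − (forward-primer start) + 1 = 61 − 5 + 1 = 57 bp.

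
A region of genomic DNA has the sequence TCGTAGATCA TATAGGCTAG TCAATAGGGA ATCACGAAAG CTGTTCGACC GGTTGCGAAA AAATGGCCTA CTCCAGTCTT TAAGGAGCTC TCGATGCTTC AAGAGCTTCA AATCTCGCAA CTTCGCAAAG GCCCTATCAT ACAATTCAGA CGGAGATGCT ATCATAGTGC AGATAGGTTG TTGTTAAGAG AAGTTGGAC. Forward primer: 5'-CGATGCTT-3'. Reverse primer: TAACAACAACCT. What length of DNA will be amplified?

Forward primer CGATGCTT is found on the top strand at positions 92–99.
Taking the reverse complement of TAACAACAACCT gives AGGTTGTTGTTA, found at positions 175–186 on the template; the primer anneals here to the top strand with its 3' end pointing upstream.
Amplicon spans positions 92–186: 95 bp.

95 bp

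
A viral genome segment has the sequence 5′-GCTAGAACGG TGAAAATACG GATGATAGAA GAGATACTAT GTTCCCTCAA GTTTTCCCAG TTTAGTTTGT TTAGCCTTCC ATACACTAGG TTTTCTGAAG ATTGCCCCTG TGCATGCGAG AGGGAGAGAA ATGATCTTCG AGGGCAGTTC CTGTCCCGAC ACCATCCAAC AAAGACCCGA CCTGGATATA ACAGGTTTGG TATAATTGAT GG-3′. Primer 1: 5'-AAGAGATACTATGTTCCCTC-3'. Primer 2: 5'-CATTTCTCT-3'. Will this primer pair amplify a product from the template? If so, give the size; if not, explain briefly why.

Primer 1 (AAGAGATACTATGTTCCCTC) matches the top strand at positions 29–48; it acts as a forward primer.
Primer 2's reverse complement is AGAGAAATG, matching the top strand at positions 125–133; it acts as a reverse primer.
The 3' ends face each other across positions 29–133, giving a 105 bp product.

Yes — a 105 bp product.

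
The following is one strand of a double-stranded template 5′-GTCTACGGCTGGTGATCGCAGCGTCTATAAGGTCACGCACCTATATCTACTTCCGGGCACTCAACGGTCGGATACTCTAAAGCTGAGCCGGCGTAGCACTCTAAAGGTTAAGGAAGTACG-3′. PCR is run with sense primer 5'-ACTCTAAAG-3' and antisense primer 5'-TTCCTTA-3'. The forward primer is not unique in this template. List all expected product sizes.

42 bp, 18 bp

The forward primer ACTCTAAAG matches the top strand at positions 74–82, 98–106.
The reverse primer's reverse complement is TAAGGAA, matching at positions 109–115.
Each forward site pairs with the reverse site to give a product ending at position 115: sizes 42, 18 bp.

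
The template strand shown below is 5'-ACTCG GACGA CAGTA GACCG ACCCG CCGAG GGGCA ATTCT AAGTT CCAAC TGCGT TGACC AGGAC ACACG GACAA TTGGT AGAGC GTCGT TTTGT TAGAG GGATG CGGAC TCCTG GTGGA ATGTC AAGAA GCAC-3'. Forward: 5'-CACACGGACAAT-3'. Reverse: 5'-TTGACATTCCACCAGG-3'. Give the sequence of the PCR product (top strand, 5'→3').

5'-CACACGGACAATTGGTAGAGCGTCGTTTTGTTAGAGGGATGCGGACTCCTGGTGGAATGTCAA-3'

Scanning the template, CACACGGACAAT occurs at positions 65–76; this primer anneals to the bottom strand there with its 3' end pointing downstream.
Taking the reverse complement of TTGACATTCCACCAGG gives CCTGGTGGAATGTCAA, found at positions 112–127 on the template; the primer anneals here to the top strand with its 3' end pointing upstream.
The product is the template from position 65 through 127 (63 bp).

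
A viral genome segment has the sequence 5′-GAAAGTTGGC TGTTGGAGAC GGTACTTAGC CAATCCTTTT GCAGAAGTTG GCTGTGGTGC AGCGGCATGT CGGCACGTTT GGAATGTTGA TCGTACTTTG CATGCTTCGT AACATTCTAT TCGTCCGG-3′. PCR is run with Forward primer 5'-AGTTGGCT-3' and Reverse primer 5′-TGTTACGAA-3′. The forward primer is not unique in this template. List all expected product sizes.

The forward primer AGTTGGCT matches the top strand at positions 4–11, 46–53.
The reverse primer's reverse complement is TTCGTAACA, matching at positions 106–114.
Each forward site pairs with the reverse site to give a product ending at position 114: sizes 111, 69 bp.

111 bp, 69 bp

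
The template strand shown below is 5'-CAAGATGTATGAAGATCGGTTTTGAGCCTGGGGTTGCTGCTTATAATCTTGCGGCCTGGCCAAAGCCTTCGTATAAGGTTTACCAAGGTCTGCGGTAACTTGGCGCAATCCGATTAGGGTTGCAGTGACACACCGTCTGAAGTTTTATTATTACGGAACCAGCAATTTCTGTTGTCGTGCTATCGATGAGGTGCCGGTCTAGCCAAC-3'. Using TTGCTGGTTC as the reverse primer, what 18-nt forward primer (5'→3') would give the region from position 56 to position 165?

5'-CTGGCCAAAGCCTTCGTA-3'

The reverse primer's reverse complement GAACCAGCAA matches the template at positions 156–165; the product starts at position 56.
The forward primer is identical to the top strand over positions 56–73: CTGGCCAAAGCCTTCGTA.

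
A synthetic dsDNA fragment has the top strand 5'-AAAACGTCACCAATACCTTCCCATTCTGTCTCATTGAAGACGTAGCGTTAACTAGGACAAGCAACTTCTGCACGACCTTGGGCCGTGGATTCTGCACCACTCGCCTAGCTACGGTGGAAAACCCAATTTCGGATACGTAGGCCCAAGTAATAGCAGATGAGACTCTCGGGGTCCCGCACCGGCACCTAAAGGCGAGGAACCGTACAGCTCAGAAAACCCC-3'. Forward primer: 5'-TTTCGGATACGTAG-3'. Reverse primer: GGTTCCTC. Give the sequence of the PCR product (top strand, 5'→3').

Scanning the template, TTTCGGATACGTAG occurs at positions 127–140; this primer anneals to the bottom strand there with its 3' end pointing downstream.
The reverse primer's reverse complement is GAGGAACC, which matches the template at positions 194–201.
The product is the template from position 127 through 201 (75 bp).

5'-TTTCGGATACGTAGGCCCAAGTAATAGCAGATGAGACTCTCGGGGTCCCGCACCGGCACCTAAAGGCGAGGAACC-3'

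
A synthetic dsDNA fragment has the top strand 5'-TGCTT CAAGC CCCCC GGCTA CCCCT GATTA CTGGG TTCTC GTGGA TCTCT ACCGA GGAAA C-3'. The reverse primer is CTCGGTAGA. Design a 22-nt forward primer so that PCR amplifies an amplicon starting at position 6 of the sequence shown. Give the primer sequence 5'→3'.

The reverse primer's reverse complement TCTACCGAG matches the template at positions 48–56; the product starts at position 6.
The forward primer is identical to the top strand over positions 6–27: CAAGCCCCCCGGCTACCCCTGA.

5'-CAAGCCCCCCGGCTACCCCTGA-3'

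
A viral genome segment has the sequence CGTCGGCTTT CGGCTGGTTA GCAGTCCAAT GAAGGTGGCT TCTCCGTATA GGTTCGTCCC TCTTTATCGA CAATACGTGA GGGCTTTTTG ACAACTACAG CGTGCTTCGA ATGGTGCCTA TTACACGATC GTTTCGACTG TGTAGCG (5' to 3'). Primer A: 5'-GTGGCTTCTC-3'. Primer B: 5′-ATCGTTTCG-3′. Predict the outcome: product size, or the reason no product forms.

Primer A (GTGGCTTCTC) matches the top strand at positions 35–44 (3' end points downstream).
Primer B (ATCGTTTCG) also matches the top strand directly, at positions 128–136 — its reverse complement CGAAACGAT is not present.
Both primers anneal to the bottom strand with 3' ends pointing the same way, so neither can prime synthesis back toward the other.

No product — both primers anneal to the same strand and extend in the same direction.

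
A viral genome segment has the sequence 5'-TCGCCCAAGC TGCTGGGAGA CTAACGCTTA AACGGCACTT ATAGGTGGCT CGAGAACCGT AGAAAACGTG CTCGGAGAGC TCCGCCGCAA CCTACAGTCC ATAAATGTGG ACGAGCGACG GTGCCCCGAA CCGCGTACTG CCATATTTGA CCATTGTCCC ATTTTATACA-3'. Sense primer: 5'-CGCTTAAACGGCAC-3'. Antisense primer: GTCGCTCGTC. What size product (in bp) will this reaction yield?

95 bp

Forward primer CGCTTAAACGGCAC is found on the top strand at positions 25–38.
The reverse primer's reverse complement is GACGAGCGAC, which matches the template at positions 110–119.
The product runs from position 25 to position 119, so its length is 119 − 25 + 1 = 95 bp.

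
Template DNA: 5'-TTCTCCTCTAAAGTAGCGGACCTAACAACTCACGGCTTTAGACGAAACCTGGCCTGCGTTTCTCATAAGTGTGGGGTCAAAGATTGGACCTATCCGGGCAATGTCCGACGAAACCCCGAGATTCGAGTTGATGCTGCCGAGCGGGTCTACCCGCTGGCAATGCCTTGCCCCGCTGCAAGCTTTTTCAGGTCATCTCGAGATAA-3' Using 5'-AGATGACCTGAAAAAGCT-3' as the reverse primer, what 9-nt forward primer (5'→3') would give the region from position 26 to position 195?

The reverse primer's reverse complement AGCTTTTTCAGGTCATCT matches the template at positions 178–195; the product starts at position 26.
The forward primer is identical to the top strand over positions 26–34: CAACTCACG.

5'-CAACTCACG-3'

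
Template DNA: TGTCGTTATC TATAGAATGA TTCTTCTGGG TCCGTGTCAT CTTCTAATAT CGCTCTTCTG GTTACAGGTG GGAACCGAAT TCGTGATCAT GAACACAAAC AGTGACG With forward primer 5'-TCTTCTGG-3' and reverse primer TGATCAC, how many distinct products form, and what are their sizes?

The forward primer TCTTCTGG matches the top strand at positions 22–29, 54–61.
The reverse primer's reverse complement is GTGATCA, matching at positions 83–89.
Each forward site pairs with the reverse site to give a product ending at position 89: sizes 68, 36 bp.

Two products: 68 bp, 36 bp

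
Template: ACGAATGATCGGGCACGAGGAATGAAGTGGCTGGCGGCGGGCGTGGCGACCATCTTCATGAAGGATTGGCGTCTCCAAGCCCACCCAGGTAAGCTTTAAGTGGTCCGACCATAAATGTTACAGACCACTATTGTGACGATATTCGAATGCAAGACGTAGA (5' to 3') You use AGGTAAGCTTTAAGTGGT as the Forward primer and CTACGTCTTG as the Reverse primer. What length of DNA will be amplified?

Forward primer AGGTAAGCTTTAAGTGGT is found on the top strand at positions 87–104.
Taking the reverse complement of CTACGTCTTG gives CAAGACGTAG, found at positions 150–159 on the template; the primer anneals here to the top strand with its 3' end pointing upstream.
Product length = (reverse-primer end) − (forward-primer start) + 1 = 159 − 87 + 1 = 73 bp.

73 bp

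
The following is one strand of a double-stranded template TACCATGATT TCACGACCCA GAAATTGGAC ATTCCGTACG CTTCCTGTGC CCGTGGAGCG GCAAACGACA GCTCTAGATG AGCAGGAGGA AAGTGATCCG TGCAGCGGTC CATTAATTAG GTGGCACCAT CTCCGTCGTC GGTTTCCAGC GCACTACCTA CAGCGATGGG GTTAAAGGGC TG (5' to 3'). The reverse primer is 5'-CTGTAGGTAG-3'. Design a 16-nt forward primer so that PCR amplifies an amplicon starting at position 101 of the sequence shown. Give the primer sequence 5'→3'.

The reverse primer's reverse complement CTACCTACAG matches the template at positions 154–163; the product starts at position 101.
The forward primer is identical to the top strand over positions 101–116: TGCAGCGGTCCATTAA.

5'-TGCAGCGGTCCATTAA-3'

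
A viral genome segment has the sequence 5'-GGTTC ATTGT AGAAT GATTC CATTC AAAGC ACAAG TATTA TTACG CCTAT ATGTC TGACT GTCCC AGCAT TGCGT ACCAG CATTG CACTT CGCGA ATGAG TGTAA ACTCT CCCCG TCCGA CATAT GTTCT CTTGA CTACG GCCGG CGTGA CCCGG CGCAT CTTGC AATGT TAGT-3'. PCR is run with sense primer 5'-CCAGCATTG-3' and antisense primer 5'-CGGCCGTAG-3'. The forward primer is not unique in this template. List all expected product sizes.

81 bp, 68 bp

The forward primer CCAGCATTG matches the top strand at positions 64–72, 77–85.
The reverse primer's reverse complement is CTACGGCCG, matching at positions 136–144.
Each forward site pairs with the reverse site to give a product ending at position 144: sizes 81, 68 bp.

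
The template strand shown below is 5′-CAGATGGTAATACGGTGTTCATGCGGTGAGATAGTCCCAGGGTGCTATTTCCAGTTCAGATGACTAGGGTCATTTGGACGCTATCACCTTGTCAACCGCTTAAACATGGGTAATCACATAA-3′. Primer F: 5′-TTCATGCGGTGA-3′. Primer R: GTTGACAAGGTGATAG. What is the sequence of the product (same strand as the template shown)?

5'-TTCATGCGGTGAGATAGTCCCAGGGTGCTATTTCCAGTTCAGATGACTAGGGTCATTTGGACGCTATCACCTTGTCAAC-3'

The forward primer matches the template at positions 18–29.
Reverse complement of the reverse primer: CTATCACCTTGTCAAC. This occurs on the top strand at positions 81–96.
The product is the template from position 18 through 96 (79 bp).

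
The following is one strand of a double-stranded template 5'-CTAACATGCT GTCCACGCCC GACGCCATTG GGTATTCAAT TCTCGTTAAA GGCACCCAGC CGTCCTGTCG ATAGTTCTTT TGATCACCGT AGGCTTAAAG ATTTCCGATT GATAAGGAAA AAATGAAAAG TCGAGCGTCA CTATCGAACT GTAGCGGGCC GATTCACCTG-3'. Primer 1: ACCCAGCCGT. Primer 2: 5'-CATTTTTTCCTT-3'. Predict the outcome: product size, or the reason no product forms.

Yes — a 72 bp product.

Primer 1 (ACCCAGCCGT) matches the top strand at positions 54–63; it acts as a forward primer.
Primer 2's reverse complement is AAGGAAAAAATG, matching the top strand at positions 114–125; it acts as a reverse primer.
The 3' ends face each other across positions 54–125, giving a 72 bp product.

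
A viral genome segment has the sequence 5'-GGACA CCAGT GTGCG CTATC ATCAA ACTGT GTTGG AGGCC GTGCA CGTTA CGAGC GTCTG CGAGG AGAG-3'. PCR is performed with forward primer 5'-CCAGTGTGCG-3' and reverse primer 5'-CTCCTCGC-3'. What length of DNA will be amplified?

Scanning the template, CCAGTGTGCG occurs at positions 6–15; this primer anneals to the bottom strand there with its 3' end pointing downstream.
Taking the reverse complement of CTCCTCGC gives GCGAGGAG, found at positions 60–67 on the template; the primer anneals here to the top strand with its 3' end pointing upstream.
Product length = (reverse-primer end) − (forward-primer start) + 1 = 67 − 6 + 1 = 62 bp.

62 bp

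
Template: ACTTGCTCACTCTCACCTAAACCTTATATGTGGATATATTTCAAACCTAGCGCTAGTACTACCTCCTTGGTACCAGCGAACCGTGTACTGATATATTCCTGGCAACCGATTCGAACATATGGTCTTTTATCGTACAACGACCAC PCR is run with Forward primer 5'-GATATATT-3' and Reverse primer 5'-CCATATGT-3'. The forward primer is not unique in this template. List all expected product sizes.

90 bp, 33 bp

The forward primer GATATATT matches the top strand at positions 33–40, 90–97.
The reverse primer's reverse complement is ACATATGG, matching at positions 115–122.
Each forward site pairs with the reverse site to give a product ending at position 122: sizes 90, 33 bp.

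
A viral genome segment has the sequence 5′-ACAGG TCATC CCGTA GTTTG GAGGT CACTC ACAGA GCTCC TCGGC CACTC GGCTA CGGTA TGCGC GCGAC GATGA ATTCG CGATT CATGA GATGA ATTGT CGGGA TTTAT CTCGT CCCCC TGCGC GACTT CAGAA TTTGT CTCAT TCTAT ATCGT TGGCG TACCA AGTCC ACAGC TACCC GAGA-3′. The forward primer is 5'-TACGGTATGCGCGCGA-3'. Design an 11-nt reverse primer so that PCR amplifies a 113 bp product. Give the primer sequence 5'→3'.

5'-TTGGTACGCCA-3'

The forward primer binds at positions 54–69, so a 113 bp product ends at position 54 + 113 − 1 = 166.
The reverse primer anneals to the top strand over positions 156–166, i.e. to TGGCGTACCAA.
Its sequence written 5'→3' is the reverse complement: TTGGTACGCCA.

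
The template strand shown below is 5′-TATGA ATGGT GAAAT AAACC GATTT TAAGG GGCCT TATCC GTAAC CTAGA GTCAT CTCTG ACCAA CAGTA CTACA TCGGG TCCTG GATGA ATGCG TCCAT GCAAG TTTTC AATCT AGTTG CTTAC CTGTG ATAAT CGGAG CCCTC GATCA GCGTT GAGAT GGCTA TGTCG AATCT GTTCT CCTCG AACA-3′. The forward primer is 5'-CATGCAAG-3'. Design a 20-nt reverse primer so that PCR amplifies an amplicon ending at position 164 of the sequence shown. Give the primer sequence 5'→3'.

5'-AGCCATCTCAACGCTGATCG-3'

The forward primer binds at positions 98–105; the product's 3' end on the top strand is position 164.
The reverse primer anneals to the top strand over positions 145–164, i.e. to CGATCAGCGTTGAGATGGCT.
Its sequence written 5'→3' is the reverse complement: AGCCATCTCAACGCTGATCG.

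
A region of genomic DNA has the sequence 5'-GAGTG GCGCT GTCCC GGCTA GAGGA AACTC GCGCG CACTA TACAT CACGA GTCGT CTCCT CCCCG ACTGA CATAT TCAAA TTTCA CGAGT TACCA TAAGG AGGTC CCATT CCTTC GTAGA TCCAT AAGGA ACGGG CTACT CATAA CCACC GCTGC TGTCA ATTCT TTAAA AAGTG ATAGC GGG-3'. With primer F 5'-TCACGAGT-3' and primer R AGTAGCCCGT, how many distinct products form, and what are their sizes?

Two products: 96 bp, 58 bp

The forward primer TCACGAGT matches the top strand at positions 45–52, 83–90.
The reverse primer's reverse complement is ACGGGCTACT, matching at positions 131–140.
Each forward site pairs with the reverse site to give a product ending at position 140: sizes 96, 58 bp.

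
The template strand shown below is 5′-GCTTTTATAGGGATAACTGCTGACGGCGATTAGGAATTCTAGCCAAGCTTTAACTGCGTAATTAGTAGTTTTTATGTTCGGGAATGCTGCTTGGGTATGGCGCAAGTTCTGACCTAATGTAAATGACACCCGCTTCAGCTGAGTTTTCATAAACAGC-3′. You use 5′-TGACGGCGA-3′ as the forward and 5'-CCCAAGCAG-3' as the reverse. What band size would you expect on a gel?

Scanning the template, TGACGGCGA occurs at positions 21–29; this primer anneals to the bottom strand there with its 3' end pointing downstream.
Reverse complement of the reverse primer: CTGCTTGGG. This occurs on the top strand at positions 87–95.
The product runs from position 21 to position 95, so its length is 95 − 21 + 1 = 75 bp.

75 bp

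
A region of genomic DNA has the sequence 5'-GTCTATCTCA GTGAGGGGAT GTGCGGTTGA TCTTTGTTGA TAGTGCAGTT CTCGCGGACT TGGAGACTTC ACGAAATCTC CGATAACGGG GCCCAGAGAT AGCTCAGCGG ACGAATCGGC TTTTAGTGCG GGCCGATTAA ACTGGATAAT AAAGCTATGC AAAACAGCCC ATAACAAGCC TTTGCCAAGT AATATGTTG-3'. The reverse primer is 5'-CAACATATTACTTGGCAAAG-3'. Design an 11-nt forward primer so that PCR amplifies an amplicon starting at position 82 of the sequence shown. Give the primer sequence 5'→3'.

5'-GATAACGGGGC-3'

The reverse primer's reverse complement CTTTGCCAAGTAATATGTTG matches the template at positions 180–199; the product starts at position 82.
The forward primer is identical to the top strand over positions 82–92: GATAACGGGGC.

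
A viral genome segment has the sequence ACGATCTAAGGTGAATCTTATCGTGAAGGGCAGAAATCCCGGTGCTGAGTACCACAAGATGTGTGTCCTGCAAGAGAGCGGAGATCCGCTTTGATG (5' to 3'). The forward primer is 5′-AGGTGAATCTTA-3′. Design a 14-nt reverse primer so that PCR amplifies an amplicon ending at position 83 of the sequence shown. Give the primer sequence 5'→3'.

5'-CTCCGCTCTCTTGC-3'

The forward primer binds at positions 9–20; the product's 3' end on the top strand is position 83.
The reverse primer anneals to the top strand over positions 70–83, i.e. to GCAAGAGAGCGGAG.
Its sequence written 5'→3' is the reverse complement: CTCCGCTCTCTTGC.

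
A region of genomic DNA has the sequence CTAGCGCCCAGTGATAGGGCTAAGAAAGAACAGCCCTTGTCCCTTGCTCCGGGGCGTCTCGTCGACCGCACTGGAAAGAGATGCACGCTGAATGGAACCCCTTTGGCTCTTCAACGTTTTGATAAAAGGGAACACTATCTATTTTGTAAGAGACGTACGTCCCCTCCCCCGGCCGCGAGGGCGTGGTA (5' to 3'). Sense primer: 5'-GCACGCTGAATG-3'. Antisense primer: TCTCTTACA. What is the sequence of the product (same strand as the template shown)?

Forward primer GCACGCTGAATG is found on the top strand at positions 83–94.
Reverse complement of the reverse primer: TGTAAGAGA. This occurs on the top strand at positions 145–153.
The product is the template from position 83 through 153 (71 bp).

5'-GCACGCTGAATGGAACCCCTTTGGCTCTTCAACGTTTTGATAAAAGGGAACACTATCTATTTTGTAAGAGA-3'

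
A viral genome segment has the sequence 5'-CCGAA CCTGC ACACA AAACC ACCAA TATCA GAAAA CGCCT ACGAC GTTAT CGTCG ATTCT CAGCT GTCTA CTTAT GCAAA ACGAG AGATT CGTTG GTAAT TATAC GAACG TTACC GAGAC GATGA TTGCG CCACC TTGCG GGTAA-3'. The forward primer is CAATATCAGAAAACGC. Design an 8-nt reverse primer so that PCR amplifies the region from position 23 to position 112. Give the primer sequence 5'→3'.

5'-AACGTTCG-3'

The product's 3' end on the top strand is position 112.
The reverse primer anneals to the top strand over positions 105–112, i.e. to CGAACGTT.
Its sequence written 5'→3' is the reverse complement: AACGTTCG.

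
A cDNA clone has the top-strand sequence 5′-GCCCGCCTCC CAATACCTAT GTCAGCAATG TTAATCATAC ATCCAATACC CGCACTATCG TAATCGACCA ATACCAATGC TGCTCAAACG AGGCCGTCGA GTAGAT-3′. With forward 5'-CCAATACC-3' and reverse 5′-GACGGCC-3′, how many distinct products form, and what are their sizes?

Three products: 89 bp, 56 bp, 31 bp

The forward primer CCAATACC matches the top strand at positions 10–17, 43–50, 68–75.
The reverse primer's reverse complement is GGCCGTC, matching at positions 92–98.
Each forward site pairs with the reverse site to give a product ending at position 98: sizes 89, 56, 31 bp.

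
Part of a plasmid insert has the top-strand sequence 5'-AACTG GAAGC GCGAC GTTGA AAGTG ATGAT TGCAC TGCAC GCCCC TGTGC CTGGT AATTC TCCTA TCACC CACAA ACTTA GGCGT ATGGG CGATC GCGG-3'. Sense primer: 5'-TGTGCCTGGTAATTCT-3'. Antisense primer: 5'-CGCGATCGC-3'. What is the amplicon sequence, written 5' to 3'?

5'-TGTGCCTGGTAATTCTCCTATCACCCACAAACTTAGGCGTATGGGCGATCGCG-3'

Forward primer TGTGCCTGGTAATTCT is found on the top strand at positions 46–61.
The reverse primer's reverse complement is GCGATCGCG, which matches the template at positions 90–98.
The product is the template from position 46 through 98 (53 bp).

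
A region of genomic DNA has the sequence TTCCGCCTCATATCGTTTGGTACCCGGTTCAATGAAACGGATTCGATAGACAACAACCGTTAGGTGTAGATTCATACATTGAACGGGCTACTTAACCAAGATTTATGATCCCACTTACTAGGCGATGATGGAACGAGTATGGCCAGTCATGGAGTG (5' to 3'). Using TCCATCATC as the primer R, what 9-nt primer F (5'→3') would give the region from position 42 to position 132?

5'-TTCGATAGA-3'

The reverse primer's reverse complement GATGATGGA matches the template at positions 124–132; the product starts at position 42.
The forward primer is identical to the top strand over positions 42–50: TTCGATAGA.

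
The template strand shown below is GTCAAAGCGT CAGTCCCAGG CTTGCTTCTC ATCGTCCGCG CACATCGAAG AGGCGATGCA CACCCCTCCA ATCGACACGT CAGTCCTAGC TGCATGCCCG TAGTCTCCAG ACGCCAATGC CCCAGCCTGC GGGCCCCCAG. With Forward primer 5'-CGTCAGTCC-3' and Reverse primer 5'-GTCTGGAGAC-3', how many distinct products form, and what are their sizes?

Two products: 105 bp, 35 bp

The forward primer CGTCAGTCC matches the top strand at positions 8–16, 78–86.
The reverse primer's reverse complement is GTCTCCAGAC, matching at positions 103–112.
Each forward site pairs with the reverse site to give a product ending at position 112: sizes 105, 35 bp.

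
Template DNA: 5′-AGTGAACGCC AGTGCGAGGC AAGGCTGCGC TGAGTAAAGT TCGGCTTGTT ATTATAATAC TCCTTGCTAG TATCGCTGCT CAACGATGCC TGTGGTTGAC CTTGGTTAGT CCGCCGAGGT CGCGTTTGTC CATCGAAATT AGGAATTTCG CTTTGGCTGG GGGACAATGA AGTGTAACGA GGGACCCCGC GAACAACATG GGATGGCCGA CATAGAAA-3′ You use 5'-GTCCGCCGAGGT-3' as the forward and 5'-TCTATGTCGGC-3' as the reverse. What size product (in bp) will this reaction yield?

Forward primer GTCCGCCGAGGT is found on the top strand at positions 109–120.
Reverse complement of the reverse primer: GCCGACATAGA. This occurs on the top strand at positions 206–216.
Product length = (reverse-primer end) − (forward-primer start) + 1 = 216 − 109 + 1 = 108 bp.

108 bp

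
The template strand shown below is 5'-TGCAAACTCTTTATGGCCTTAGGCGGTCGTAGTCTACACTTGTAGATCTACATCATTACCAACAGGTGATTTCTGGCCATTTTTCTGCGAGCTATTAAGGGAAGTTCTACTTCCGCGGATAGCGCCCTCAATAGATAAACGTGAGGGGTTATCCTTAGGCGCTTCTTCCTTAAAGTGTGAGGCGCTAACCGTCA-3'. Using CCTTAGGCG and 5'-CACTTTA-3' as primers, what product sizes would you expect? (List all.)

161 bp, 25 bp

The forward primer CCTTAGGCG matches the top strand at positions 17–25, 153–161.
The reverse primer's reverse complement is TAAAGTG, matching at positions 171–177.
Each forward site pairs with the reverse site to give a product ending at position 177: sizes 161, 25 bp.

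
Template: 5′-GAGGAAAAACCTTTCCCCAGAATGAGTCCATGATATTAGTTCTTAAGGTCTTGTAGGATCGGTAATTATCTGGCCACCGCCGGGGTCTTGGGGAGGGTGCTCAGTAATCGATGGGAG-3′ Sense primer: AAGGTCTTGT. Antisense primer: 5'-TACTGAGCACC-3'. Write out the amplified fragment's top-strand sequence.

5'-AAGGTCTTGTAGGATCGGTAATTATCTGGCCACCGCCGGGGTCTTGGGGAGGGTGCTCAGTA-3'

Forward primer AAGGTCTTGT is found on the top strand at positions 45–54.
Taking the reverse complement of TACTGAGCACC gives GGTGCTCAGTA, found at positions 96–106 on the template; the primer anneals here to the top strand with its 3' end pointing upstream.
The product is the template from position 45 through 106 (62 bp).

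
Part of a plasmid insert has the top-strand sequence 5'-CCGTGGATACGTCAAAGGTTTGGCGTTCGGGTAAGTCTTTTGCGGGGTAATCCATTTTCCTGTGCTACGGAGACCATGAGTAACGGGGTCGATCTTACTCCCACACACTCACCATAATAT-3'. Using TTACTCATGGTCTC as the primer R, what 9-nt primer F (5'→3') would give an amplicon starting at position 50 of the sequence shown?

The reverse primer's reverse complement GAGACCATGAGTAA matches the template at positions 70–83; the product starts at position 50.
The forward primer is identical to the top strand over positions 50–58: ATCCATTTT.

5'-ATCCATTTT-3'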